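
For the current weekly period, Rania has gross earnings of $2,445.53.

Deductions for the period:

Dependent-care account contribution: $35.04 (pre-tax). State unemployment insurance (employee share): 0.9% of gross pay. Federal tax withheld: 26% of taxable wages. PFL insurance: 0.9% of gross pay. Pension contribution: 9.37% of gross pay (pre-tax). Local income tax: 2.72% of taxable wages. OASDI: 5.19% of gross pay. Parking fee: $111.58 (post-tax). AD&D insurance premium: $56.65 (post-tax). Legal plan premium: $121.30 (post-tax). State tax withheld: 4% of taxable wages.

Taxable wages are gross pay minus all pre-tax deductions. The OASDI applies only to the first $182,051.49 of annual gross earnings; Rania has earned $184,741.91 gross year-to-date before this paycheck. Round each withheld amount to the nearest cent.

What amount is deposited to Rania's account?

$1,134.06

Dependent-care account contribution: $35.04
Pension contribution: $2,445.53 × 0.0937 = $229.15
Pre-tax total = $35.04 + $229.15 = $264.19
Taxable wages = $2,445.53 − $264.19 = $2,181.34
Local income tax: $2,181.34 × 0.0272 = $59.33
Federal tax withheld: $2,181.34 × 0.26 = $567.15
State tax withheld: $2,181.34 × 0.04 = $87.25
PFL insurance: $2,445.53 × 0.009 = $22.01
OASDI: annual cap $182,051.49 already reached (YTD $184,741.91), so $0.00
State unemployment insurance (employee share): $2,445.53 × 0.009 = $22.01
AD&D insurance premium: $56.65
Legal plan premium: $121.30
Parking fee: $111.58
Total deductions = $35.04 + $229.15 + $59.33 + $567.15 + $87.25 + $22.01 + $0.00 + $22.01 + $56.65 + $121.30 + $111.58 = $1,311.47
Net pay = $2,445.53 − $1,311.47 = $1,134.06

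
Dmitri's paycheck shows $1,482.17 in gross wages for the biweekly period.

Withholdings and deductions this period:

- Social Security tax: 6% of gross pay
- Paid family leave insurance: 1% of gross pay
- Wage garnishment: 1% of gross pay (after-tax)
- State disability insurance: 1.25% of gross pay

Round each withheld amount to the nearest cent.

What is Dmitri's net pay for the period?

Paid family leave insurance: $1,482.17 × 0.01 = $14.82
Social Security tax: $1,482.17 × 0.06 = $88.93
State disability insurance: $1,482.17 × 0.0125 = $18.53
Wage garnishment: $1,482.17 × 0.01 = $14.82
Total deductions = $14.82 + $88.93 + $18.53 + $14.82 = $137.10
Net pay = $1,482.17 − $137.10 = $1,345.07

$1,345.07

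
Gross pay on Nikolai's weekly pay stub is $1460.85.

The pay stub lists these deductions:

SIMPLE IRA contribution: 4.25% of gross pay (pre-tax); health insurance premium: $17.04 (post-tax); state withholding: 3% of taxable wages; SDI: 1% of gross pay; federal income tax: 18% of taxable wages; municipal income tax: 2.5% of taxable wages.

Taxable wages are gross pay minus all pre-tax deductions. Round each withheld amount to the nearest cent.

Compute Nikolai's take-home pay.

SIMPLE IRA contribution: $1460.85 × 0.0425 = $62.09
Taxable wages = $1460.85 − $62.09 = $1398.76
State withholding: $1398.76 × 0.03 = $41.96
Federal income tax: $1398.76 × 0.18 = $251.78
Municipal income tax: $1398.76 × 0.025 = $34.97
SDI: $1460.85 × 0.01 = $14.61
Health insurance premium: $17.04
Total deductions = $62.09 + $41.96 + $251.78 + $34.97 + $14.61 + $17.04 = $422.45
Net pay = $1460.85 − $422.45 = $1038.40

$1038.40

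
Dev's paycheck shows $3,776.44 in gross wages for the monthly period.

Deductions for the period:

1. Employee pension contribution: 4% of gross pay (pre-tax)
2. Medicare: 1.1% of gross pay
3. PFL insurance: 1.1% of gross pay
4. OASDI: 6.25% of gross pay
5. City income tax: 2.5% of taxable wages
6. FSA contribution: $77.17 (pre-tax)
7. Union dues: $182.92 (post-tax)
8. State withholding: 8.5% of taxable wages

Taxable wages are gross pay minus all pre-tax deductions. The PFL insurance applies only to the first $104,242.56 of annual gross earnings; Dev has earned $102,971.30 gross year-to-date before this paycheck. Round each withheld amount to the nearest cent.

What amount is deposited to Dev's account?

Employee pension contribution: $3,776.44 × 0.04 = $151.06
FSA contribution: $77.17
Pre-tax total = $151.06 + $77.17 = $228.23
Taxable wages = $3,776.44 − $228.23 = $3,548.21
City income tax: $3,548.21 × 0.025 = $88.71
State withholding: $3,548.21 × 0.085 = $301.60
PFL insurance: only $104,242.56 − $102,971.30 = $1,271.26 of this check is subject → $1,271.26 × 0.011 = $13.98
OASDI: $3,776.44 × 0.0625 = $236.03
Medicare: $3,776.44 × 0.011 = $41.54
Union dues: $182.92
Total deductions = $151.06 + $77.17 + $88.71 + $301.60 + $13.98 + $236.03 + $41.54 + $182.92 = $1,093.01
Net pay = $3,776.44 − $1,093.01 = $2,683.43

$2,683.43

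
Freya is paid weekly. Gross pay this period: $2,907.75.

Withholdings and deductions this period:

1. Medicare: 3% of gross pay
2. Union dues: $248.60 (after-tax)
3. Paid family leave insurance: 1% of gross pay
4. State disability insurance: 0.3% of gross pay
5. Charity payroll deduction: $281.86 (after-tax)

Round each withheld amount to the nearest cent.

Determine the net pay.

$2,252.26

Medicare: $2,907.75 × 0.03 = $87.23
State disability insurance: $2,907.75 × 0.003 = $8.72
Paid family leave insurance: $2,907.75 × 0.01 = $29.08
Charity payroll deduction: $281.86
Union dues: $248.60
Total deductions = $87.23 + $8.72 + $29.08 + $281.86 + $248.60 = $655.49
Net pay = $2,907.75 − $655.49 = $2,252.26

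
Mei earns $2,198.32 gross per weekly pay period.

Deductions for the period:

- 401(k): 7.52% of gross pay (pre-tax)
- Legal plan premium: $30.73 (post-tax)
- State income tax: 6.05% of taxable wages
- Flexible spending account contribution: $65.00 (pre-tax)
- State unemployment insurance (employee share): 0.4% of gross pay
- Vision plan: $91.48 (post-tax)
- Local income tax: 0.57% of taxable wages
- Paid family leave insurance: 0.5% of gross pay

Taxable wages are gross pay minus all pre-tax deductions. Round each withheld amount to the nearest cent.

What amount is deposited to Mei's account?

$1,695.74

401(k): $2,198.32 × 0.0752 = $165.31
Flexible spending account contribution: $65.00
Pre-tax total = $165.31 + $65.00 = $230.31
Taxable wages = $2,198.32 − $230.31 = $1,968.01
Local income tax: $1,968.01 × 0.0057 = $11.22
State income tax: $1,968.01 × 0.0605 = $119.06
State unemployment insurance (employee share): $2,198.32 × 0.004 = $8.79
Paid family leave insurance: $2,198.32 × 0.005 = $10.99
Vision plan: $91.48
Legal plan premium: $30.73
Total deductions = $165.31 + $65.00 + $11.22 + $119.06 + $8.79 + $10.99 + $91.48 + $30.73 = $502.58
Net pay = $2,198.32 − $502.58 = $1,695.74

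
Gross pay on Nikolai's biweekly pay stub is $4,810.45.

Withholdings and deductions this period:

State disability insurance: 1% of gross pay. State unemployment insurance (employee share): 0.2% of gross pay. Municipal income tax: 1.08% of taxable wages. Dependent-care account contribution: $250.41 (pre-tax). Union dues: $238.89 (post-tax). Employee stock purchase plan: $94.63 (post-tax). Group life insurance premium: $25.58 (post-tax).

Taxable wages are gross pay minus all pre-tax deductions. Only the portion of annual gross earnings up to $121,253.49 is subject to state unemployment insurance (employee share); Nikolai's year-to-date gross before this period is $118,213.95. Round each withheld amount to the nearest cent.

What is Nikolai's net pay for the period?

$4,097.51

Dependent-care account contribution: $250.41
Taxable wages = $4,810.45 − $250.41 = $4,560.04
Municipal income tax: $4,560.04 × 0.0108 = $49.25
State unemployment insurance (employee share): only $121,253.49 − $118,213.95 = $3,039.54 of this check is subject → $3,039.54 × 0.002 = $6.08
State disability insurance: $4,810.45 × 0.01 = $48.10
Employee stock purchase plan: $94.63
Group life insurance premium: $25.58
Union dues: $238.89
Total deductions = $250.41 + $49.25 + $6.08 + $48.10 + $94.63 + $25.58 + $238.89 = $712.94
Net pay = $4,810.45 − $712.94 = $4,097.51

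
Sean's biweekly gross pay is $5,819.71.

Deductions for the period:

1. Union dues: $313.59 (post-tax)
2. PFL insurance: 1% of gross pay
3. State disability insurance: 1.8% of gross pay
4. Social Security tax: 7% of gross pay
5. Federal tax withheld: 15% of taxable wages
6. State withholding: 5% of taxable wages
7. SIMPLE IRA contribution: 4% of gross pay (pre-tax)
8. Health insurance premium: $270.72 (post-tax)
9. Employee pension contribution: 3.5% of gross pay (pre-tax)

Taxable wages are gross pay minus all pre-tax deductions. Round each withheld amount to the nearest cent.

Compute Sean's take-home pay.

$3,151.95

Employee pension contribution: $5,819.71 × 0.035 = $203.69
SIMPLE IRA contribution: $5,819.71 × 0.04 = $232.79
Pre-tax total = $203.69 + $232.79 = $436.48
Taxable wages = $5,819.71 − $436.48 = $5,383.23
Federal tax withheld: $5,383.23 × 0.15 = $807.48
State withholding: $5,383.23 × 0.05 = $269.16
Social Security tax: $5,819.71 × 0.07 = $407.38
State disability insurance: $5,819.71 × 0.018 = $104.75
PFL insurance: $5,819.71 × 0.01 = $58.20
Health insurance premium: $270.72
Union dues: $313.59
Total deductions = $203.69 + $232.79 + $807.48 + $269.16 + $407.38 + $104.75 + $58.20 + $270.72 + $313.59 = $2,667.76
Net pay = $5,819.71 − $2,667.76 = $3,151.95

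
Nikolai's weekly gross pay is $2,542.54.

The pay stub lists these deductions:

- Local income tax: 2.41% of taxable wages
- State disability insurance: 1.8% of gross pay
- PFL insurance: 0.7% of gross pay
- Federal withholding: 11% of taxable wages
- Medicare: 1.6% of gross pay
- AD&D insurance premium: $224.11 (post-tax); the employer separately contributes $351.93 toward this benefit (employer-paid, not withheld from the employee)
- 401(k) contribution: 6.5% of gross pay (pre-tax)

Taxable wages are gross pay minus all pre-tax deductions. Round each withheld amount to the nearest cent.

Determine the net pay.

401(k) contribution: $2,542.54 × 0.065 = $165.27
Taxable wages = $2,542.54 − $165.27 = $2,377.27
Federal withholding: $2,377.27 × 0.11 = $261.50
Local income tax: $2,377.27 × 0.0241 = $57.29
State disability insurance: $2,542.54 × 0.018 = $45.77
PFL insurance: $2,542.54 × 0.007 = $17.80
Medicare: $2,542.54 × 0.016 = $40.68
AD&D insurance premium: $224.11
(Employer's $351.93 toward AD&D insurance premium is not withheld from the employee.)
Total deductions = $165.27 + $261.50 + $57.29 + $45.77 + $17.80 + $40.68 + $224.11 = $812.42
Net pay = $2,542.54 − $812.42 = $1,730.12

$1,730.12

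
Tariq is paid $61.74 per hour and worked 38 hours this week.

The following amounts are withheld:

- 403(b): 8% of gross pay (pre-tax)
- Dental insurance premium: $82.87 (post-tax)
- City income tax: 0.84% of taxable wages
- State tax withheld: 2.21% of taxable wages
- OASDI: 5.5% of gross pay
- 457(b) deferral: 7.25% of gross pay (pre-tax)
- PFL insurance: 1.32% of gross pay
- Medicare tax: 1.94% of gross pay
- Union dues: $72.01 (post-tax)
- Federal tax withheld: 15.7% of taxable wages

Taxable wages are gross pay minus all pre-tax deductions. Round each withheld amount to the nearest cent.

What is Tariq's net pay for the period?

Gross pay: 38 × $61.74 = $2,346.12
457(b) deferral: $2,346.12 × 0.0725 = $170.09
403(b): $2,346.12 × 0.08 = $187.69
Pre-tax total = $170.09 + $187.69 = $357.78
Taxable wages = $2,346.12 − $357.78 = $1,988.34
Federal tax withheld: $1,988.34 × 0.157 = $312.17
State tax withheld: $1,988.34 × 0.0221 = $43.94
City income tax: $1,988.34 × 0.0084 = $16.70
Medicare tax: $2,346.12 × 0.0194 = $45.51
OASDI: $2,346.12 × 0.055 = $129.04
PFL insurance: $2,346.12 × 0.0132 = $30.97
Dental insurance premium: $82.87
Union dues: $72.01
Total deductions = $170.09 + $187.69 + $312.17 + $43.94 + $16.70 + $45.51 + $129.04 + $30.97 + $82.87 + $72.01 = $1,090.99
Net pay = $2,346.12 − $1,090.99 = $1,255.13

$1,255.13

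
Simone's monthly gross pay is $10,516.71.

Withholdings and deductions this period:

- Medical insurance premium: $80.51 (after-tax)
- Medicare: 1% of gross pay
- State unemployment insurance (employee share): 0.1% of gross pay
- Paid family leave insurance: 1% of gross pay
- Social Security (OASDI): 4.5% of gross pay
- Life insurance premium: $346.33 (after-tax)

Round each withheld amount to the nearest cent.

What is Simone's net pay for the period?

Medicare: $10,516.71 × 0.01 = $105.17
Paid family leave insurance: $10,516.71 × 0.01 = $105.17
State unemployment insurance (employee share): $10,516.71 × 0.001 = $10.52
Social Security (OASDI): $10,516.71 × 0.045 = $473.25
Life insurance premium: $346.33
Medical insurance premium: $80.51
Total deductions = $105.17 + $105.17 + $10.52 + $473.25 + $346.33 + $80.51 = $1,120.95
Net pay = $10,516.71 − $1,120.95 = $9,395.76

$9,395.76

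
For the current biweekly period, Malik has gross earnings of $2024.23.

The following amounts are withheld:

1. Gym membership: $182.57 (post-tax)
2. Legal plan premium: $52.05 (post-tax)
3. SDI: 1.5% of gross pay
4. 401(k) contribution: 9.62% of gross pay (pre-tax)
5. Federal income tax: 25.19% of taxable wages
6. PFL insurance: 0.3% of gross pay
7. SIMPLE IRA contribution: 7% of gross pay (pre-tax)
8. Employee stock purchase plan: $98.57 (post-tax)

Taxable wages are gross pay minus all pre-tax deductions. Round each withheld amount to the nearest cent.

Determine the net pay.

$893.02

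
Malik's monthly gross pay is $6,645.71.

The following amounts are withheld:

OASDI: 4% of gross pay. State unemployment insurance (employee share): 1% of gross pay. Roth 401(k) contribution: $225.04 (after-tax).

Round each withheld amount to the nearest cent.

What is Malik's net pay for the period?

OASDI: $6,645.71 × 0.04 = $265.83
State unemployment insurance (employee share): $6,645.71 × 0.01 = $66.46
Roth 401(k) contribution: $225.04
Total deductions = $265.83 + $66.46 + $225.04 = $557.33
Net pay = $6,645.71 − $557.33 = $6,088.38

$6,088.38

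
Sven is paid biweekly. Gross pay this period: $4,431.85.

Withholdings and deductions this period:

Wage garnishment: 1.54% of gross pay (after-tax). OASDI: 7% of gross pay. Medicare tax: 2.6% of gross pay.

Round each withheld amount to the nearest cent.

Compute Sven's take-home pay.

$3,938.14

OASDI: $4,431.85 × 0.07 = $310.23
Medicare tax: $4,431.85 × 0.026 = $115.23
Wage garnishment: $4,431.85 × 0.0154 = $68.25
Total deductions = $310.23 + $115.23 + $68.25 = $493.71
Net pay = $4,431.85 − $493.71 = $3,938.14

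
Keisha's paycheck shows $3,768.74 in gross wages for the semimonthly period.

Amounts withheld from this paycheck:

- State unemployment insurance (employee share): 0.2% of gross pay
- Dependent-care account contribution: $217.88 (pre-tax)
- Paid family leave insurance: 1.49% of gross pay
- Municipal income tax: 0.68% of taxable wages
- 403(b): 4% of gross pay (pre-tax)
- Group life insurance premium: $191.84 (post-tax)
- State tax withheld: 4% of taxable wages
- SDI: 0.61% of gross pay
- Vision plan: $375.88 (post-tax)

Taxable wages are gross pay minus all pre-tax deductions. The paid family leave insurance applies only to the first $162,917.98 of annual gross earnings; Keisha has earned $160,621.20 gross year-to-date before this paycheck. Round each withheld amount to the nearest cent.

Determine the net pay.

$2,608.52

403(b): $3,768.74 × 0.04 = $150.75
Dependent-care account contribution: $217.88
Pre-tax total = $150.75 + $217.88 = $368.63
Taxable wages = $3,768.74 − $368.63 = $3,400.11
State tax withheld: $3,400.11 × 0.04 = $136.00
Municipal income tax: $3,400.11 × 0.0068 = $23.12
Paid family leave insurance: only $162,917.98 − $160,621.20 = $2,296.78 of this check is subject → $2,296.78 × 0.0149 = $34.22
SDI: $3,768.74 × 0.0061 = $22.99
State unemployment insurance (employee share): $3,768.74 × 0.002 = $7.54
Group life insurance premium: $191.84
Vision plan: $375.88
Total deductions = $150.75 + $217.88 + $136.00 + $23.12 + $34.22 + $22.99 + $7.54 + $191.84 + $375.88 = $1,160.22
Net pay = $3,768.74 − $1,160.22 = $2,608.52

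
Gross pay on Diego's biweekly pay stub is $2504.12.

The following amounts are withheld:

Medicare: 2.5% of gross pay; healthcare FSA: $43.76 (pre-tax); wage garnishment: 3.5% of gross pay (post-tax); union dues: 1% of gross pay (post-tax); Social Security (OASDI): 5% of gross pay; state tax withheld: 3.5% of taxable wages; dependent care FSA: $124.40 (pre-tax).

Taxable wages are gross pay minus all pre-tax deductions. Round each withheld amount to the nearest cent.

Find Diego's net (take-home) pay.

Dependent care FSA: $124.40
Healthcare FSA: $43.76
Pre-tax total = $124.40 + $43.76 = $168.16
Taxable wages = $2504.12 − $168.16 = $2335.96
State tax withheld: $2335.96 × 0.035 = $81.76
Medicare: $2504.12 × 0.025 = $62.60
Social Security (OASDI): $2504.12 × 0.05 = $125.21
Union dues: $2504.12 × 0.01 = $25.04
Wage garnishment: $2504.12 × 0.035 = $87.64
Total deductions = $124.40 + $43.76 + $81.76 + $62.60 + $125.21 + $25.04 + $87.64 = $550.41
Net pay = $2504.12 − $550.41 = $1953.71

$1953.71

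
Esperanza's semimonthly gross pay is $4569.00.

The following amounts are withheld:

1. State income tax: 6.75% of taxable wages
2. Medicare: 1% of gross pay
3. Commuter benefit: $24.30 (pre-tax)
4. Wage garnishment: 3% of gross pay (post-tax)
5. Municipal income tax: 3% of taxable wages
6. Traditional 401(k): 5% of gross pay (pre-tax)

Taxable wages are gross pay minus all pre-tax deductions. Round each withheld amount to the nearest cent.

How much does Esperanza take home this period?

$3712.65

Commuter benefit: $24.30
Traditional 401(k): $4569.00 × 0.05 = $228.45
Pre-tax total = $24.30 + $228.45 = $252.75
Taxable wages = $4569.00 − $252.75 = $4316.25
Municipal income tax: $4316.25 × 0.03 = $129.49
State income tax: $4316.25 × 0.0675 = $291.35
Medicare: $4569.00 × 0.01 = $45.69
Wage garnishment: $4569.00 × 0.03 = $137.07
Total deductions = $24.30 + $228.45 + $129.49 + $291.35 + $45.69 + $137.07 = $856.35
Net pay = $4569.00 − $856.35 = $3712.65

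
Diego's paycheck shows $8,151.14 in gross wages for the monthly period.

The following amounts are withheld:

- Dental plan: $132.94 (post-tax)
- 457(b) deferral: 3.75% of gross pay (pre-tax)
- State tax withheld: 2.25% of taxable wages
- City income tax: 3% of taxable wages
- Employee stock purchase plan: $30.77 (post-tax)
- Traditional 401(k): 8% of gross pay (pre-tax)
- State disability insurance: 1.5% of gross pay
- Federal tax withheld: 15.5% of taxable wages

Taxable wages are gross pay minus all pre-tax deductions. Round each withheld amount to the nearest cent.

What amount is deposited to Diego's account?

457(b) deferral: $8,151.14 × 0.0375 = $305.67
Traditional 401(k): $8,151.14 × 0.08 = $652.09
Pre-tax total = $305.67 + $652.09 = $957.76
Taxable wages = $8,151.14 − $957.76 = $7,193.38
State tax withheld: $7,193.38 × 0.0225 = $161.85
Federal tax withheld: $7,193.38 × 0.155 = $1,114.97
City income tax: $7,193.38 × 0.03 = $215.80
State disability insurance: $8,151.14 × 0.015 = $122.27
Employee stock purchase plan: $30.77
Dental plan: $132.94
Total deductions = $305.67 + $652.09 + $161.85 + $1,114.97 + $215.80 + $122.27 + $30.77 + $132.94 = $2,736.36
Net pay = $8,151.14 − $2,736.36 = $5,414.78

$5,414.78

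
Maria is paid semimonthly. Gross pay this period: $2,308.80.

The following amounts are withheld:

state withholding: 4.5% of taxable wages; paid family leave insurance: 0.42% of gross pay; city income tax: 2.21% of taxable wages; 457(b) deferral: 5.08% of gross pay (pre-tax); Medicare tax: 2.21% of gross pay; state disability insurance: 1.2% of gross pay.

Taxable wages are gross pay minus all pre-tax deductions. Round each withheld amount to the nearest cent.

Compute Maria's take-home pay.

$1,956.03

457(b) deferral: $2,308.80 × 0.0508 = $117.29
Taxable wages = $2,308.80 − $117.29 = $2,191.51
State withholding: $2,191.51 × 0.045 = $98.62
City income tax: $2,191.51 × 0.0221 = $48.43
State disability insurance: $2,308.80 × 0.012 = $27.71
Medicare tax: $2,308.80 × 0.0221 = $51.02
Paid family leave insurance: $2,308.80 × 0.0042 = $9.70
Total deductions = $117.29 + $98.62 + $48.43 + $27.71 + $51.02 + $9.70 = $352.77
Net pay = $2,308.80 − $352.77 = $1,956.03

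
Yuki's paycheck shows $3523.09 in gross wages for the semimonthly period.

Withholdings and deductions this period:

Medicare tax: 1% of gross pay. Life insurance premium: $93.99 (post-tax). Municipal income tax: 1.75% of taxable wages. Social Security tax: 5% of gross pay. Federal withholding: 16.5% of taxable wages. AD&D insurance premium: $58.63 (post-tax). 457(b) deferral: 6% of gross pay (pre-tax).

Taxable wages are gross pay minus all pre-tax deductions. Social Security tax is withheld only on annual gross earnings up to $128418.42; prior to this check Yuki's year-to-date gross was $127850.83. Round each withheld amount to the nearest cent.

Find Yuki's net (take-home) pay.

457(b) deferral: $3523.09 × 0.06 = $211.39
Taxable wages = $3523.09 − $211.39 = $3311.70
Municipal income tax: $3311.70 × 0.0175 = $57.95
Federal withholding: $3311.70 × 0.165 = $546.43
Medicare tax: $3523.09 × 0.01 = $35.23
Social Security tax: only $128418.42 − $127850.83 = $567.59 of this check is subject → $567.59 × 0.05 = $28.38
Life insurance premium: $93.99
AD&D insurance premium: $58.63
Total deductions = $211.39 + $57.95 + $546.43 + $35.23 + $28.38 + $93.99 + $58.63 = $1032.00
Net pay = $3523.09 − $1032.00 = $2491.09

$2491.09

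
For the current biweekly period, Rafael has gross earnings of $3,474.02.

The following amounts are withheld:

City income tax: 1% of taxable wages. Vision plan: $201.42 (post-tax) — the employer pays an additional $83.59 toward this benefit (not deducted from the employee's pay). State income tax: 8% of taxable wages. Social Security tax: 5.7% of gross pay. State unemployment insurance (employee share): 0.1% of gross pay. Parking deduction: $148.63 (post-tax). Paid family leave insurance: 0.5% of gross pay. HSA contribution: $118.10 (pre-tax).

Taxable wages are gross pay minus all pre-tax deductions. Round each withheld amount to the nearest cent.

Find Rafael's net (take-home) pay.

$2,484.98

HSA contribution: $118.10
Taxable wages = $3,474.02 − $118.10 = $3,355.92
State income tax: $3,355.92 × 0.08 = $268.47
City income tax: $3,355.92 × 0.01 = $33.56
Paid family leave insurance: $3,474.02 × 0.005 = $17.37
State unemployment insurance (employee share): $3,474.02 × 0.001 = $3.47
Social Security tax: $3,474.02 × 0.057 = $198.02
Parking deduction: $148.63
Vision plan: $201.42
(Employer's $83.59 toward vision plan is not withheld from the employee.)
Total deductions = $118.10 + $268.47 + $33.56 + $17.37 + $3.47 + $198.02 + $148.63 + $201.42 = $989.04
Net pay = $3,474.02 − $989.04 = $2,484.98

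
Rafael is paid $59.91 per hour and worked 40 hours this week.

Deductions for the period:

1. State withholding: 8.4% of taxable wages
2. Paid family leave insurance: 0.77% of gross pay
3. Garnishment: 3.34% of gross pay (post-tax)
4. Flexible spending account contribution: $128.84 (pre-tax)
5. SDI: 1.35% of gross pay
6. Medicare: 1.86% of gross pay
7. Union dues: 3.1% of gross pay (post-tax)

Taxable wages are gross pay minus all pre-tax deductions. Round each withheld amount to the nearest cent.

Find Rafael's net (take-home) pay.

Gross pay: 40 × $59.91 = $2396.40
Flexible spending account contribution: $128.84
Taxable wages = $2396.40 − $128.84 = $2267.56
State withholding: $2267.56 × 0.084 = $190.48
Medicare: $2396.40 × 0.0186 = $44.57
SDI: $2396.40 × 0.0135 = $32.35
Paid family leave insurance: $2396.40 × 0.0077 = $18.45
Garnishment: $2396.40 × 0.0334 = $80.04
Union dues: $2396.40 × 0.031 = $74.29
Total deductions = $128.84 + $190.48 + $44.57 + $32.35 + $18.45 + $80.04 + $74.29 = $569.02
Net pay = $2396.40 − $569.02 = $1827.38

$1827.38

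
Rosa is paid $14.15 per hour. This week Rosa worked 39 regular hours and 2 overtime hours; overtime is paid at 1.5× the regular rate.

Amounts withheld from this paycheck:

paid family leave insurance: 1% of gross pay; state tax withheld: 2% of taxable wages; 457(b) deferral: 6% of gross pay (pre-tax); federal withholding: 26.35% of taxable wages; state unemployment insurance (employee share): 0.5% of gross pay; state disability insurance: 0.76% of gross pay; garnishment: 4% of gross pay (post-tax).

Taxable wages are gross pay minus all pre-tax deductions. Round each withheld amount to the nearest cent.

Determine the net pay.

Regular pay: 39 × $14.15 = $551.85
Overtime pay: 2 × $14.15 × 1.5 = $42.45
Gross pay = $551.85 + $42.45 = $594.30
457(b) deferral: $594.30 × 0.06 = $35.66
Taxable wages = $594.30 − $35.66 = $558.64
State tax withheld: $558.64 × 0.02 = $11.17
Federal withholding: $558.64 × 0.2635 = $147.20
State unemployment insurance (employee share): $594.30 × 0.005 = $2.97
Paid family leave insurance: $594.30 × 0.01 = $5.94
State disability insurance: $594.30 × 0.0076 = $4.52
Garnishment: $594.30 × 0.04 = $23.77
Total deductions = $35.66 + $11.17 + $147.20 + $2.97 + $5.94 + $4.52 + $23.77 = $231.23
Net pay = $594.30 − $231.23 = $363.07

$363.07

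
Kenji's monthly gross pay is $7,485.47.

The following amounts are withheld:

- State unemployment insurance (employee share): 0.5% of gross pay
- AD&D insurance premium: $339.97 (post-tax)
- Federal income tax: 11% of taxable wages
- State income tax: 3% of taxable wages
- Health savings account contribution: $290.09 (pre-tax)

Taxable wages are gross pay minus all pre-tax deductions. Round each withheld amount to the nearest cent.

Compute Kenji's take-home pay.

$5,810.63

Health savings account contribution: $290.09
Taxable wages = $7,485.47 − $290.09 = $7,195.38
Federal income tax: $7,195.38 × 0.11 = $791.49
State income tax: $7,195.38 × 0.03 = $215.86
State unemployment insurance (employee share): $7,485.47 × 0.005 = $37.43
AD&D insurance premium: $339.97
Total deductions = $290.09 + $791.49 + $215.86 + $37.43 + $339.97 = $1,674.84
Net pay = $7,485.47 − $1,674.84 = $5,810.63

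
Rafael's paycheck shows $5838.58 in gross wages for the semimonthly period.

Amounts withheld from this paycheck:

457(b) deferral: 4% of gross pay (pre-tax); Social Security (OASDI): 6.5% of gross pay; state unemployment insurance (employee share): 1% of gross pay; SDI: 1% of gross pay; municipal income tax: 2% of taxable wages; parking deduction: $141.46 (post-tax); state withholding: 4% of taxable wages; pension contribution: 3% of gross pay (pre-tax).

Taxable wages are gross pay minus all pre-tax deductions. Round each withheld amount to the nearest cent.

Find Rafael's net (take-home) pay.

Pension contribution: $5838.58 × 0.03 = $175.16
457(b) deferral: $5838.58 × 0.04 = $233.54
Pre-tax total = $175.16 + $233.54 = $408.70
Taxable wages = $5838.58 − $408.70 = $5429.88
Municipal income tax: $5429.88 × 0.02 = $108.60
State withholding: $5429.88 × 0.04 = $217.20
Social Security (OASDI): $5838.58 × 0.065 = $379.51
SDI: $5838.58 × 0.01 = $58.39
State unemployment insurance (employee share): $5838.58 × 0.01 = $58.39
Parking deduction: $141.46
Total deductions = $175.16 + $233.54 + $108.60 + $217.20 + $379.51 + $58.39 + $58.39 + $141.46 = $1372.25
Net pay = $5838.58 − $1372.25 = $4466.33

$4466.33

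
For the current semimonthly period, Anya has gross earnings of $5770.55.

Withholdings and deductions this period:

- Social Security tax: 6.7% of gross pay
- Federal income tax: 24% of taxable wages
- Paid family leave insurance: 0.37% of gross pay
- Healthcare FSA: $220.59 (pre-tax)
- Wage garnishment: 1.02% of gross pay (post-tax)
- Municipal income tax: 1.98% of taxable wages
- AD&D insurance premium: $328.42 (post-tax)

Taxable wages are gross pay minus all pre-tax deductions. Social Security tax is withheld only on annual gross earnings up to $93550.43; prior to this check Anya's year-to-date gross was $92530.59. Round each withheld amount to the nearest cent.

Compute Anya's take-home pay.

Healthcare FSA: $220.59
Taxable wages = $5770.55 − $220.59 = $5549.96
Municipal income tax: $5549.96 × 0.0198 = $109.89
Federal income tax: $5549.96 × 0.24 = $1331.99
Social Security tax: only $93550.43 − $92530.59 = $1019.84 of this check is subject → $1019.84 × 0.067 = $68.33
Paid family leave insurance: $5770.55 × 0.0037 = $21.35
AD&D insurance premium: $328.42
Wage garnishment: $5770.55 × 0.0102 = $58.86
Total deductions = $220.59 + $109.89 + $1331.99 + $68.33 + $21.35 + $328.42 + $58.86 = $2139.43
Net pay = $5770.55 − $2139.43 = $3631.12

$3631.12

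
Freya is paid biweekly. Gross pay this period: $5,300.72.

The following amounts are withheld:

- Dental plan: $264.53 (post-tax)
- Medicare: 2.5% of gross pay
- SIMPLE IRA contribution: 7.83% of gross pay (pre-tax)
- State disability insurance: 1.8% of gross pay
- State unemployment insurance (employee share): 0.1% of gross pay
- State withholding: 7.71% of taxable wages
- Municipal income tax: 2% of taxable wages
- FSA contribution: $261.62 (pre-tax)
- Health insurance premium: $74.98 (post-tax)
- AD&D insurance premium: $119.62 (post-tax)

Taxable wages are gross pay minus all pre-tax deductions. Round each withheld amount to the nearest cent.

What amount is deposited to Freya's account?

$3,482.70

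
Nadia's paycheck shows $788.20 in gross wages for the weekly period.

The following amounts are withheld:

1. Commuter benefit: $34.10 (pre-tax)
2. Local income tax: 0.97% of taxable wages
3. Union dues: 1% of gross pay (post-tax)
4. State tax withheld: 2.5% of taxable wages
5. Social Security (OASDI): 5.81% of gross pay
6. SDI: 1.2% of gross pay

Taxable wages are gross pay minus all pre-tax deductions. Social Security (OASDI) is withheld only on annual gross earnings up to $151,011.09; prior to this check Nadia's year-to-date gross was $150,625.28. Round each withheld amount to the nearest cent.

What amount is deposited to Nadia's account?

$688.18

Commuter benefit: $34.10
Taxable wages = $788.20 − $34.10 = $754.10
Local income tax: $754.10 × 0.0097 = $7.31
State tax withheld: $754.10 × 0.025 = $18.85
SDI: $788.20 × 0.012 = $9.46
Social Security (OASDI): only $151,011.09 − $150,625.28 = $385.81 of this check is subject → $385.81 × 0.0581 = $22.42
Union dues: $788.20 × 0.01 = $7.88
Total deductions = $34.10 + $7.31 + $18.85 + $9.46 + $22.42 + $7.88 = $100.02
Net pay = $788.20 − $100.02 = $688.18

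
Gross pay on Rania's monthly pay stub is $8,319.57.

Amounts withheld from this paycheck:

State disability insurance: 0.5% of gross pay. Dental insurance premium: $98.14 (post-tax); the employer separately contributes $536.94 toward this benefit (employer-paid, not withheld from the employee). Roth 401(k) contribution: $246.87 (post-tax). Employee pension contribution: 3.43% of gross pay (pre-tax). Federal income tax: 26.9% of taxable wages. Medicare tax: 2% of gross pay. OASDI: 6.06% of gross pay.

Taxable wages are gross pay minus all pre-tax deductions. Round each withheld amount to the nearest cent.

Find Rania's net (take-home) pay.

$4,815.84

Employee pension contribution: $8,319.57 × 0.0343 = $285.36
Taxable wages = $8,319.57 − $285.36 = $8,034.21
Federal income tax: $8,034.21 × 0.269 = $2,161.20
State disability insurance: $8,319.57 × 0.005 = $41.60
Medicare tax: $8,319.57 × 0.02 = $166.39
OASDI: $8,319.57 × 0.0606 = $504.17
Dental insurance premium: $98.14
Roth 401(k) contribution: $246.87
(Employer's $536.94 toward dental insurance premium is not withheld from the employee.)
Total deductions = $285.36 + $2,161.20 + $41.60 + $166.39 + $504.17 + $98.14 + $246.87 = $3,503.73
Net pay = $8,319.57 − $3,503.73 = $4,815.84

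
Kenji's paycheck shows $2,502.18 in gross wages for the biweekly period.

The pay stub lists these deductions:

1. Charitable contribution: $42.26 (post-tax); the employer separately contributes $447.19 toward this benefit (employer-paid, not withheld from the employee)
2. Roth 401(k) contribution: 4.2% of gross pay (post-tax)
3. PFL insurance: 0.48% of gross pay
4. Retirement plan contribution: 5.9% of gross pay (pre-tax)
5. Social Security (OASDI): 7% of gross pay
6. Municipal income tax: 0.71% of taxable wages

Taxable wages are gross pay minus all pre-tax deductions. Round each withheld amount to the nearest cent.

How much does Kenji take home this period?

$2,003.32

Retirement plan contribution: $2,502.18 × 0.059 = $147.63
Taxable wages = $2,502.18 − $147.63 = $2,354.55
Municipal income tax: $2,354.55 × 0.0071 = $16.72
Social Security (OASDI): $2,502.18 × 0.07 = $175.15
PFL insurance: $2,502.18 × 0.0048 = $12.01
Roth 401(k) contribution: $2,502.18 × 0.042 = $105.09
Charitable contribution: $42.26
(Employer's $447.19 toward charitable contribution is not withheld from the employee.)
Total deductions = $147.63 + $16.72 + $175.15 + $12.01 + $105.09 + $42.26 = $498.86
Net pay = $2,502.18 − $498.86 = $2,003.32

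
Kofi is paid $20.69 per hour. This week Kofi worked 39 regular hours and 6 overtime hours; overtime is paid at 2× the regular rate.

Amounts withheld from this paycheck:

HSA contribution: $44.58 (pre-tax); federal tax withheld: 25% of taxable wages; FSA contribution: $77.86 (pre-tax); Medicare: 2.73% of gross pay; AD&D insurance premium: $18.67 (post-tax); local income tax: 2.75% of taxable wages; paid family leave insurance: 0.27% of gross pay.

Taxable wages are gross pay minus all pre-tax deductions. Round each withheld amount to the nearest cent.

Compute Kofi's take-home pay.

Regular pay: 39 × $20.69 = $806.91
Overtime pay: 6 × $20.69 × 2 = $248.28
Gross pay = $806.91 + $248.28 = $1055.19
HSA contribution: $44.58
FSA contribution: $77.86
Pre-tax total = $44.58 + $77.86 = $122.44
Taxable wages = $1055.19 − $122.44 = $932.75
Federal tax withheld: $932.75 × 0.25 = $233.19
Local income tax: $932.75 × 0.0275 = $25.65
Paid family leave insurance: $1055.19 × 0.0027 = $2.85
Medicare: $1055.19 × 0.0273 = $28.81
AD&D insurance premium: $18.67
Total deductions = $44.58 + $77.86 + $233.19 + $25.65 + $2.85 + $28.81 + $18.67 = $431.61
Net pay = $1055.19 − $431.61 = $623.58

$623.58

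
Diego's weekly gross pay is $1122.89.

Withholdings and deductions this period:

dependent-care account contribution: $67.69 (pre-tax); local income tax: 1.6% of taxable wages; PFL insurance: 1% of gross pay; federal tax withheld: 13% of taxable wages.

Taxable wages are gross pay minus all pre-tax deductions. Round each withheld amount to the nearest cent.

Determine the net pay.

$889.91

Dependent-care account contribution: $67.69
Taxable wages = $1122.89 − $67.69 = $1055.20
Federal tax withheld: $1055.20 × 0.13 = $137.18
Local income tax: $1055.20 × 0.016 = $16.88
PFL insurance: $1122.89 × 0.01 = $11.23
Total deductions = $67.69 + $137.18 + $16.88 + $11.23 = $232.98
Net pay = $1122.89 − $232.98 = $889.91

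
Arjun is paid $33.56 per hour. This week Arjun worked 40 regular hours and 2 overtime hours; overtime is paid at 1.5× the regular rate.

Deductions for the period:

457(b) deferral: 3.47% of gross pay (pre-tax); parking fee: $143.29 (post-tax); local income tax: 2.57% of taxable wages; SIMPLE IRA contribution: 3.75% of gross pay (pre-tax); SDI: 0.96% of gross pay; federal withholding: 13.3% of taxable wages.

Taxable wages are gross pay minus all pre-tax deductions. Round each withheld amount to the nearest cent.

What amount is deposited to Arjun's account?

$969.27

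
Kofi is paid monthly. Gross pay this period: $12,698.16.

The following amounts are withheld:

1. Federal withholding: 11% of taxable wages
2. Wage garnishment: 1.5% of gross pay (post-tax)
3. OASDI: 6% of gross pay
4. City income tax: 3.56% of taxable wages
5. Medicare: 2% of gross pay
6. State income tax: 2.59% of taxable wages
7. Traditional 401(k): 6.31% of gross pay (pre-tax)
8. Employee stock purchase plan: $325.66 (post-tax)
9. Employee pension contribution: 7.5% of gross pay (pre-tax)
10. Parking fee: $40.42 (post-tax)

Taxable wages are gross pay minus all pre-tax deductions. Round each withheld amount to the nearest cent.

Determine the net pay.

$7,495.16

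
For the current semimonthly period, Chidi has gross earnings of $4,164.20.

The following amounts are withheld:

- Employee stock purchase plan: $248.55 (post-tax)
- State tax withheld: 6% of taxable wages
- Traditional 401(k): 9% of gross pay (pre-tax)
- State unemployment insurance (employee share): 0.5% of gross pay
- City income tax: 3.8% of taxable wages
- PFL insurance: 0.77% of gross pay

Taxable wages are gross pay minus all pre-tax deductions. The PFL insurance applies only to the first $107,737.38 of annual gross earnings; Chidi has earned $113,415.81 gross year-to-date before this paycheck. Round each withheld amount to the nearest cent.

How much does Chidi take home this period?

$3,148.68

Traditional 401(k): $4,164.20 × 0.09 = $374.78
Taxable wages = $4,164.20 − $374.78 = $3,789.42
City income tax: $3,789.42 × 0.038 = $144.00
State tax withheld: $3,789.42 × 0.06 = $227.37
PFL insurance: annual cap $107,737.38 already reached (YTD $113,415.81), so $0.00
State unemployment insurance (employee share): $4,164.20 × 0.005 = $20.82
Employee stock purchase plan: $248.55
Total deductions = $374.78 + $144.00 + $227.37 + $0.00 + $20.82 + $248.55 = $1,015.52
Net pay = $4,164.20 − $1,015.52 = $3,148.68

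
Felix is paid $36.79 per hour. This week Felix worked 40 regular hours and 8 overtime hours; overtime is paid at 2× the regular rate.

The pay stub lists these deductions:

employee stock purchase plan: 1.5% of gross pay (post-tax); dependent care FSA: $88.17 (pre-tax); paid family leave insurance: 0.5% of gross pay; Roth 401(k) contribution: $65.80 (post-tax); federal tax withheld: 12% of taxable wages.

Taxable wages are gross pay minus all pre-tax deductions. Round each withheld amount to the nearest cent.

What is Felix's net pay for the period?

Regular pay: 40 × $36.79 = $1,471.60
Overtime pay: 8 × $36.79 × 2 = $588.64
Gross pay = $1,471.60 + $588.64 = $2,060.24
Dependent care FSA: $88.17
Taxable wages = $2,060.24 − $88.17 = $1,972.07
Federal tax withheld: $1,972.07 × 0.12 = $236.65
Paid family leave insurance: $2,060.24 × 0.005 = $10.30
Employee stock purchase plan: $2,060.24 × 0.015 = $30.90
Roth 401(k) contribution: $65.80
Total deductions = $88.17 + $236.65 + $10.30 + $30.90 + $65.80 = $431.82
Net pay = $2,060.24 − $431.82 = $1,628.42

$1,628.42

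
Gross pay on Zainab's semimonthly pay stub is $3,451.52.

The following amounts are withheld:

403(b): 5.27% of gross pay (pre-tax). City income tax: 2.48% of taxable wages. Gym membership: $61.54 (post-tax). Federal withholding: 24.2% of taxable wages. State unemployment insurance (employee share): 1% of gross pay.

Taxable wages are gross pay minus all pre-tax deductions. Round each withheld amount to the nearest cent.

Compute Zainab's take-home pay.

$2,301.22

403(b): $3,451.52 × 0.0527 = $181.90
Taxable wages = $3,451.52 − $181.90 = $3,269.62
City income tax: $3,269.62 × 0.0248 = $81.09
Federal withholding: $3,269.62 × 0.242 = $791.25
State unemployment insurance (employee share): $3,451.52 × 0.01 = $34.52
Gym membership: $61.54
Total deductions = $181.90 + $81.09 + $791.25 + $34.52 + $61.54 = $1,150.30
Net pay = $3,451.52 − $1,150.30 = $2,301.22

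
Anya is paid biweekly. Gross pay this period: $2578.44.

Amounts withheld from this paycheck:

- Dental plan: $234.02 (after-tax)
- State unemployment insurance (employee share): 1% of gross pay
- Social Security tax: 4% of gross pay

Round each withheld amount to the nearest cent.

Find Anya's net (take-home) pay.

State unemployment insurance (employee share): $2578.44 × 0.01 = $25.78
Social Security tax: $2578.44 × 0.04 = $103.14
Dental plan: $234.02
Total deductions = $25.78 + $103.14 + $234.02 = $362.94
Net pay = $2578.44 − $362.94 = $2215.50

$2215.50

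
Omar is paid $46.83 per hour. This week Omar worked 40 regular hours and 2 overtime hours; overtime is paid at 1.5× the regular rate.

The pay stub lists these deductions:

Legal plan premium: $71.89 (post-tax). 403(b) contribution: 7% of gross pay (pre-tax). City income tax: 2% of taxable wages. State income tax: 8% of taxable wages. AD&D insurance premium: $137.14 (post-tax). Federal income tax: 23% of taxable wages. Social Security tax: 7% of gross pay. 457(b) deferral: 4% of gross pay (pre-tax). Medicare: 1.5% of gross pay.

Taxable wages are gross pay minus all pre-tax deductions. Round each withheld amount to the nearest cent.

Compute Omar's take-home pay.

Regular pay: 40 × $46.83 = $1,873.20
Overtime pay: 2 × $46.83 × 1.5 = $140.49
Gross pay = $1,873.20 + $140.49 = $2,013.69
403(b) contribution: $2,013.69 × 0.07 = $140.96
457(b) deferral: $2,013.69 × 0.04 = $80.55
Pre-tax total = $140.96 + $80.55 = $221.51
Taxable wages = $2,013.69 − $221.51 = $1,792.18
Federal income tax: $1,792.18 × 0.23 = $412.20
State income tax: $1,792.18 × 0.08 = $143.37
City income tax: $1,792.18 × 0.02 = $35.84
Medicare: $2,013.69 × 0.015 = $30.21
Social Security tax: $2,013.69 × 0.07 = $140.96
AD&D insurance premium: $137.14
Legal plan premium: $71.89
Total deductions = $140.96 + $80.55 + $412.20 + $143.37 + $35.84 + $30.21 + $140.96 + $137.14 + $71.89 = $1,193.12
Net pay = $2,013.69 − $1,193.12 = $820.57

$820.57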